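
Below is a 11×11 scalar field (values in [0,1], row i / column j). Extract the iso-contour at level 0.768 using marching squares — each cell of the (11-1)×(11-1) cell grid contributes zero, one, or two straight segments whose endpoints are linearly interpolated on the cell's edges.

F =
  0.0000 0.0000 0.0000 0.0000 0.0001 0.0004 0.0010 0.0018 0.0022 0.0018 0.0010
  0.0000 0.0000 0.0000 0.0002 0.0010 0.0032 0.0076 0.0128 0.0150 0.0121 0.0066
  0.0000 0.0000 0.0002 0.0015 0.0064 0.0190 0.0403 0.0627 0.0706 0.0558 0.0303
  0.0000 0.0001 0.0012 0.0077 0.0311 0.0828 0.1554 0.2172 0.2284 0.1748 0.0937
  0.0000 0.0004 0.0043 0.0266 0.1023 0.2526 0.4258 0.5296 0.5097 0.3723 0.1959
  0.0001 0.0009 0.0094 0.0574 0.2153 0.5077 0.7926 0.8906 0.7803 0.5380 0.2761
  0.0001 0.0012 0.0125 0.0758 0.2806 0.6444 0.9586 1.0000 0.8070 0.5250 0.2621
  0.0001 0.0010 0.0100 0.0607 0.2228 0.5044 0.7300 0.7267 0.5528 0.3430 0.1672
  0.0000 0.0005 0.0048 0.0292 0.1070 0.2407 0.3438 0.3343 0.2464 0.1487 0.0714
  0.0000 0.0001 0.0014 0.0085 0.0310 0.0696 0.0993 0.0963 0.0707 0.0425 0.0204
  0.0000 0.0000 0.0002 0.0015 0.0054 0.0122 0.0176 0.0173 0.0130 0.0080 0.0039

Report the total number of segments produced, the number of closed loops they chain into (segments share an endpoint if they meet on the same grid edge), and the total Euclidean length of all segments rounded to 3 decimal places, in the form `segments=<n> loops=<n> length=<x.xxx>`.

segments=10 loops=1 length=7.843

cell (4,5): code 0100 → (4.933,6.000)–(5.000,5.914)
cell (4,6): code 1100 → (4.660,7.000)–(4.933,6.000)
cell (4,7): code 1100 → (4.955,8.000)–(4.660,7.000)
cell (4,8): code 1000 → (5.000,8.051)–(4.955,8.000)
cell (5,5): code 0110 → (5.000,5.914)–(6.000,5.393)
cell (5,8): code 1001 → (6.000,8.138)–(5.000,8.051)
cell (6,5): code 0010 → (6.000,5.393)–(6.834,6.000)
cell (6,6): code 0011 → (6.834,6.000)–(6.849,7.000)
cell (6,7): code 0011 → (6.849,7.000)–(6.153,8.000)
cell (6,8): code 0001 → (6.153,8.000)–(6.000,8.138)
total: 10 segments, chained into 1 closed loop(s), length Σ = 7.843209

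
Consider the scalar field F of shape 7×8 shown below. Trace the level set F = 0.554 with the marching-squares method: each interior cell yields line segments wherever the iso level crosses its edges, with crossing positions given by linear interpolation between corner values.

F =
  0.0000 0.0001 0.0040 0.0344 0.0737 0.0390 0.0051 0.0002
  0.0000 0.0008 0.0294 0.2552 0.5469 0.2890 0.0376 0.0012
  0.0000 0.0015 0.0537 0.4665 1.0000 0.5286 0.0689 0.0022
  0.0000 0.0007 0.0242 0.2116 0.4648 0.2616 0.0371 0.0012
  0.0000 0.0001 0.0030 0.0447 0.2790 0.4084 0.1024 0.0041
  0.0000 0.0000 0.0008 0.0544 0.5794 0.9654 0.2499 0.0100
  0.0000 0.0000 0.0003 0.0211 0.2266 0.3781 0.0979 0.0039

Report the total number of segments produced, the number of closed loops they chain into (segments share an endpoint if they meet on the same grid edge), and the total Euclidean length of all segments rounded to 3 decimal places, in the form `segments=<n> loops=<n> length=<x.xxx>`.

cell (1,3): code 0100 → (1.016,4.000)–(2.000,3.164)
cell (1,4): code 1000 → (2.000,4.946)–(1.016,4.000)
cell (2,3): code 0010 → (2.000,3.164)–(2.833,4.000)
cell (2,4): code 0001 → (2.833,4.000)–(2.000,4.946)
cell (4,3): code 0100 → (4.915,4.000)–(5.000,3.952)
cell (4,4): code 1100 → (4.261,5.000)–(4.915,4.000)
cell (4,5): code 1000 → (5.000,5.575)–(4.261,5.000)
cell (5,3): code 0010 → (5.000,3.952)–(5.072,4.000)
cell (5,4): code 0011 → (5.072,4.000)–(5.700,5.000)
cell (5,5): code 0001 → (5.700,5.000)–(5.000,5.575)
total: 10 segments, chained into 2 closed loop(s), length Σ = 9.500339

segments=10 loops=2 length=9.500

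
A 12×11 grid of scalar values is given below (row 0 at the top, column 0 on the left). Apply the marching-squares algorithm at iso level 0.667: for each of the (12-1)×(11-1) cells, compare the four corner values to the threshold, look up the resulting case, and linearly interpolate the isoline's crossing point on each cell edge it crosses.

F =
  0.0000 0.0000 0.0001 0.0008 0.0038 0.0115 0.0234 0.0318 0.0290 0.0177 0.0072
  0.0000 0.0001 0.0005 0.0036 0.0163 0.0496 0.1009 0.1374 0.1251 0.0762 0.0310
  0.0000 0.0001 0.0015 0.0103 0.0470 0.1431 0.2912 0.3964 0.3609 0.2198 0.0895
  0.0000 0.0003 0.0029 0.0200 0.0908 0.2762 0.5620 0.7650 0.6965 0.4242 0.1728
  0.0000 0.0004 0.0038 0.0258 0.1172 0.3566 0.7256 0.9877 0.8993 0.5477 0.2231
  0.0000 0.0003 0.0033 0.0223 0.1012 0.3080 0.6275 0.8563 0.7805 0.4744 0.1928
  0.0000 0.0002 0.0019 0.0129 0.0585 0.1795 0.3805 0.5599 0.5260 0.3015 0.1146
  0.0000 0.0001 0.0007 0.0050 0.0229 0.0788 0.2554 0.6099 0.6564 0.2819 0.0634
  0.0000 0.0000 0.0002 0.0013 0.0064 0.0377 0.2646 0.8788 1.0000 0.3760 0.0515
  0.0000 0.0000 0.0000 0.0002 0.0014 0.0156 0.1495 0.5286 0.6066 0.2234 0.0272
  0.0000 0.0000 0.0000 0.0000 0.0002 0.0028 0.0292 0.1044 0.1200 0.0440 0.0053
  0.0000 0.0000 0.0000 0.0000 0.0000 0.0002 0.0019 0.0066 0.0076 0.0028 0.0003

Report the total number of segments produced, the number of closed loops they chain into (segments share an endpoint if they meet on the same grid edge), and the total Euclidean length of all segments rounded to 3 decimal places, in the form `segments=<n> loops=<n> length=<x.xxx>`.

segments=18 loops=2 length=14.514

cell (2,6): code 0100 → (2.734,7.000)–(3.000,6.517)
cell (2,7): code 1100 → (2.912,8.000)–(2.734,7.000)
cell (2,8): code 1000 → (3.000,8.108)–(2.912,8.000)
cell (3,5): code 0100 → (3.642,6.000)–(4.000,5.841)
cell (3,6): code 1110 → (3.000,6.517)–(3.642,6.000)
cell (3,8): code 1001 → (4.000,8.661)–(3.000,8.108)
cell (4,5): code 0010 → (4.000,5.841)–(4.597,6.000)
cell (4,6): code 0111 → (4.597,6.000)–(5.000,6.173)
cell (4,8): code 1001 → (5.000,8.371)–(4.000,8.661)
cell (5,6): code 0010 → (5.000,6.173)–(5.639,7.000)
cell (5,7): code 0011 → (5.639,7.000)–(5.446,8.000)
cell (5,8): code 0001 → (5.446,8.000)–(5.000,8.371)
cell (7,6): code 0100 → (7.212,7.000)–(8.000,6.655)
cell (7,7): code 1100 → (7.031,8.000)–(7.212,7.000)
cell (7,8): code 1000 → (8.000,8.534)–(7.031,8.000)
cell (8,6): code 0010 → (8.000,6.655)–(8.605,7.000)
cell (8,7): code 0011 → (8.605,7.000)–(8.846,8.000)
cell (8,8): code 0001 → (8.846,8.000)–(8.000,8.534)
total: 18 segments, chained into 2 closed loop(s), length Σ = 14.513976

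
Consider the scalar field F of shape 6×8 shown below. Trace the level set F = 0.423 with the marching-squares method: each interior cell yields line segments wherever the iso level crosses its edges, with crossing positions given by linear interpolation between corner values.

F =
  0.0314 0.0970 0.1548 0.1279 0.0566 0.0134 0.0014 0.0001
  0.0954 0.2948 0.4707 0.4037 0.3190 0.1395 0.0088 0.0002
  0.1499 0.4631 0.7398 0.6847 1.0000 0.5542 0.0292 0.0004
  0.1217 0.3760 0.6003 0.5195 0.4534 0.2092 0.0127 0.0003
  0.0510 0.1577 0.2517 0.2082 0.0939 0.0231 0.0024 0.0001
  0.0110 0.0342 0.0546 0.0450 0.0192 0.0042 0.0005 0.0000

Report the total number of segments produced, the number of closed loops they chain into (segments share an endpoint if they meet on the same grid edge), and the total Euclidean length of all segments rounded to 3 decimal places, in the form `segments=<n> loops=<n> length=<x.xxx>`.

segments=16 loops=1 length=10.917

cell (0,1): code 0100 → (0.849,2.000)–(1.000,1.729)
cell (0,2): code 1000 → (1.000,2.712)–(0.849,2.000)
cell (1,0): code 0100 → (1.762,1.000)–(2.000,0.872)
cell (1,1): code 1110 → (1.000,1.729)–(1.762,1.000)
cell (1,2): code 1101 → (1.069,3.000)–(1.000,2.712)
cell (1,3): code 1100 → (1.153,4.000)–(1.069,3.000)
cell (1,4): code 1100 → (1.684,5.000)–(1.153,4.000)
cell (1,5): code 1000 → (2.000,5.250)–(1.684,5.000)
cell (2,0): code 0010 → (2.000,0.872)–(2.460,1.000)
cell (2,1): code 0111 → (2.460,1.000)–(3.000,1.210)
cell (2,4): code 1011 → (3.000,4.124)–(2.380,5.000)
cell (2,5): code 0001 → (2.380,5.000)–(2.000,5.250)
cell (3,1): code 0010 → (3.000,1.210)–(3.509,2.000)
cell (3,2): code 0011 → (3.509,2.000)–(3.310,3.000)
cell (3,3): code 0011 → (3.310,3.000)–(3.085,4.000)
cell (3,4): code 0001 → (3.085,4.000)–(3.000,4.124)
total: 16 segments, chained into 1 closed loop(s), length Σ = 10.917400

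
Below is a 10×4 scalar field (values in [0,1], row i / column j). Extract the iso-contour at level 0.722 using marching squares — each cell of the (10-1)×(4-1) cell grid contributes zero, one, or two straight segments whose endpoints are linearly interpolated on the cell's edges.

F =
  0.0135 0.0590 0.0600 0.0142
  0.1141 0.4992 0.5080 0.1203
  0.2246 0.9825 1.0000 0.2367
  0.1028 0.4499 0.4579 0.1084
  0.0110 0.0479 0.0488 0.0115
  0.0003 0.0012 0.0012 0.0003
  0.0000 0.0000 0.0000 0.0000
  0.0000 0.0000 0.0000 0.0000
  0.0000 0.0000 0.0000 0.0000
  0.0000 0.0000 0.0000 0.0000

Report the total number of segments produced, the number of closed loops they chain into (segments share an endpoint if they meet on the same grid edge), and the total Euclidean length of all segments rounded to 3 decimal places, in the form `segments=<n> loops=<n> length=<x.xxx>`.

cell (1,0): code 0100 → (1.461,1.000)–(2.000,0.656)
cell (1,1): code 1100 → (1.435,2.000)–(1.461,1.000)
cell (1,2): code 1000 → (2.000,2.364)–(1.435,2.000)
cell (2,0): code 0010 → (2.000,0.656)–(2.489,1.000)
cell (2,1): code 0011 → (2.489,1.000)–(2.513,2.000)
cell (2,2): code 0001 → (2.513,2.000)–(2.000,2.364)
total: 6 segments, chained into 1 closed loop(s), length Σ = 4.538931

segments=6 loops=1 length=4.539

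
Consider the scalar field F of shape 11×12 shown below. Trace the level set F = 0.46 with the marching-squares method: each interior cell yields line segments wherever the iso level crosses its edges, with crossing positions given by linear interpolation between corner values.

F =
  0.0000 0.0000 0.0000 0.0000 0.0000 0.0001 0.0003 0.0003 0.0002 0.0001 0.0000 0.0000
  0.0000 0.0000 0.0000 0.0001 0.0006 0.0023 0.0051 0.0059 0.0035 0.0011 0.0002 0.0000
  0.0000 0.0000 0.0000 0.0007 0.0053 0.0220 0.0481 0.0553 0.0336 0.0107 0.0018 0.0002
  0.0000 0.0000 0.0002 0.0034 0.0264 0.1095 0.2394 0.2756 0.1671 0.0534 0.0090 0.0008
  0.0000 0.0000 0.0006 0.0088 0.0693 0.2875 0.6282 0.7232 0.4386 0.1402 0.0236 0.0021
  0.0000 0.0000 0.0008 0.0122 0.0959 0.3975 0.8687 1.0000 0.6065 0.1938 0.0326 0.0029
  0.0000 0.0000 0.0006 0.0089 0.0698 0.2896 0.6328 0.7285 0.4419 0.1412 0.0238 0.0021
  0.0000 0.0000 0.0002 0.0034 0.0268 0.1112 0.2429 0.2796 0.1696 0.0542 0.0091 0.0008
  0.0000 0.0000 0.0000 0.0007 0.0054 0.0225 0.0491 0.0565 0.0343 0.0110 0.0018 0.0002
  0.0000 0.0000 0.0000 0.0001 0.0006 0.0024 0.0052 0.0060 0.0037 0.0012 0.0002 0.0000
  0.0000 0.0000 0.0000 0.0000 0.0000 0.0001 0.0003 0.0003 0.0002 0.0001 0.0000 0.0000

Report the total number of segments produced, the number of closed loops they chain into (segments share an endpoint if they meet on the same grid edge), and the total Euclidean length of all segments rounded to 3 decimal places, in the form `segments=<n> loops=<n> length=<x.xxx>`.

cell (3,5): code 0100 → (3.567,6.000)–(4.000,5.506)
cell (3,6): code 1100 → (3.412,7.000)–(3.567,6.000)
cell (3,7): code 1000 → (4.000,7.925)–(3.412,7.000)
cell (4,5): code 0110 → (4.000,5.506)–(5.000,5.133)
cell (4,7): code 1101 → (4.127,8.000)–(4.000,7.925)
cell (4,8): code 1000 → (5.000,8.355)–(4.127,8.000)
cell (5,5): code 0110 → (5.000,5.133)–(6.000,5.497)
cell (5,7): code 1011 → (6.000,7.937)–(5.890,8.000)
cell (5,8): code 0001 → (5.890,8.000)–(5.000,8.355)
cell (6,5): code 0010 → (6.000,5.497)–(6.443,6.000)
cell (6,6): code 0011 → (6.443,6.000)–(6.598,7.000)
cell (6,7): code 0001 → (6.598,7.000)–(6.000,7.937)
total: 12 segments, chained into 1 closed loop(s), length Σ = 9.865213

segments=12 loops=1 length=9.865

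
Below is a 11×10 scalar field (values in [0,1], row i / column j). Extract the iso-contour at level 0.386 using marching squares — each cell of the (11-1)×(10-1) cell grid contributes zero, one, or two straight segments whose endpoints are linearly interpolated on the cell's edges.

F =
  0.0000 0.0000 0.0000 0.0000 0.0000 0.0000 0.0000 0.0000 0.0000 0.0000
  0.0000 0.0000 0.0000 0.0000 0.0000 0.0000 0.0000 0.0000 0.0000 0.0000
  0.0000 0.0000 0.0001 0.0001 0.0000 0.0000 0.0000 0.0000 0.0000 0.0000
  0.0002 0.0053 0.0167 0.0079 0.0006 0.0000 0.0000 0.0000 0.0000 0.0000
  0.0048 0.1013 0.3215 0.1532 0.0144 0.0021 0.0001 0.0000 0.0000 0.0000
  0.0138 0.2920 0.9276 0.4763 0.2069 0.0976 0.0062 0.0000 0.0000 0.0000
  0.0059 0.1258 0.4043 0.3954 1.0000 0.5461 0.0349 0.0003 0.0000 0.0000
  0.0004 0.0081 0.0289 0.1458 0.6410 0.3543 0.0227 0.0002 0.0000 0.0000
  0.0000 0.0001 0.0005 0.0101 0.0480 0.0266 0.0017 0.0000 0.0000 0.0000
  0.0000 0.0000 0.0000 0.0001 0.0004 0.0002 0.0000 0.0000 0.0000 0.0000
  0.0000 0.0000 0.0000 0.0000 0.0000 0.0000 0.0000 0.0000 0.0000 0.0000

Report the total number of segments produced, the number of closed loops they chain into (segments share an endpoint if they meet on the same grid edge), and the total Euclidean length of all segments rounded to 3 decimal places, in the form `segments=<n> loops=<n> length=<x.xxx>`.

cell (4,1): code 0100 → (4.106,2.000)–(5.000,1.148)
cell (4,2): code 1100 → (4.721,3.000)–(4.106,2.000)
cell (4,3): code 1000 → (5.000,3.335)–(4.721,3.000)
cell (5,1): code 0110 → (5.000,1.148)–(6.000,1.934)
cell (5,3): code 1101 → (5.226,4.000)–(5.000,3.335)
cell (5,4): code 1100 → (5.643,5.000)–(5.226,4.000)
cell (5,5): code 1000 → (6.000,5.313)–(5.643,5.000)
cell (6,1): code 0010 → (6.000,1.934)–(6.049,2.000)
cell (6,2): code 0011 → (6.049,2.000)–(6.038,3.000)
cell (6,3): code 0111 → (6.038,3.000)–(7.000,3.485)
cell (6,4): code 1011 → (7.000,4.889)–(6.835,5.000)
cell (6,5): code 0001 → (6.835,5.000)–(6.000,5.313)
cell (7,3): code 0010 → (7.000,3.485)–(7.430,4.000)
cell (7,4): code 0001 → (7.430,4.000)–(7.000,4.889)
total: 14 segments, chained into 1 closed loop(s), length Σ = 11.286130

segments=14 loops=1 length=11.286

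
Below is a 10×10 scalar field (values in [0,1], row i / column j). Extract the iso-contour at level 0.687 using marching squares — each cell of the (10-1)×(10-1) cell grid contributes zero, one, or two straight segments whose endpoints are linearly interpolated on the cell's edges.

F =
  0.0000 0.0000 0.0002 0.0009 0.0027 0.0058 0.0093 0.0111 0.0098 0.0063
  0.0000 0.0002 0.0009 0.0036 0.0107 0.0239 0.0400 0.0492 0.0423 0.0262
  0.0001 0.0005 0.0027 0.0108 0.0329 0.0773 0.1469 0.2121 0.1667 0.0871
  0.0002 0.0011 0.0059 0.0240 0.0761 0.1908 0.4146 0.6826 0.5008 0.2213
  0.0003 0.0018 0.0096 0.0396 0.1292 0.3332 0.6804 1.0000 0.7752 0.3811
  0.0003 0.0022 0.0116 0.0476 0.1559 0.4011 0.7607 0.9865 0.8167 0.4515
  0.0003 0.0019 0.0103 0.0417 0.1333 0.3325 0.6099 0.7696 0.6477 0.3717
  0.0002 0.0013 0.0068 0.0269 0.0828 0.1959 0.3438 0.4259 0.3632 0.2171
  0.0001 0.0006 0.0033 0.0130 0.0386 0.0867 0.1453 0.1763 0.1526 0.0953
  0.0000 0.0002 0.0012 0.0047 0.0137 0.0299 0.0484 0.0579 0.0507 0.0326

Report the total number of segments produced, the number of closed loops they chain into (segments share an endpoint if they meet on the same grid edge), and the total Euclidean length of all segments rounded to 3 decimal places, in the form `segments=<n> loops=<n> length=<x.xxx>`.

cell (3,6): code 0100 → (3.014,7.000)–(4.000,6.021)
cell (3,7): code 1100 → (3.679,8.000)–(3.014,7.000)
cell (3,8): code 1000 → (4.000,8.224)–(3.679,8.000)
cell (4,5): code 0100 → (4.082,6.000)–(5.000,5.795)
cell (4,6): code 1110 → (4.000,6.021)–(4.082,6.000)
cell (4,8): code 1001 → (5.000,8.355)–(4.000,8.224)
cell (5,5): code 0010 → (5.000,5.795)–(5.489,6.000)
cell (5,6): code 0111 → (5.489,6.000)–(6.000,6.483)
cell (5,7): code 1011 → (6.000,7.678)–(5.767,8.000)
cell (5,8): code 0001 → (5.767,8.000)–(5.000,8.355)
cell (6,6): code 0010 → (6.000,6.483)–(6.240,7.000)
cell (6,7): code 0001 → (6.240,7.000)–(6.000,7.678)
total: 12 segments, chained into 1 closed loop(s), length Σ = 8.781596

segments=12 loops=1 length=8.782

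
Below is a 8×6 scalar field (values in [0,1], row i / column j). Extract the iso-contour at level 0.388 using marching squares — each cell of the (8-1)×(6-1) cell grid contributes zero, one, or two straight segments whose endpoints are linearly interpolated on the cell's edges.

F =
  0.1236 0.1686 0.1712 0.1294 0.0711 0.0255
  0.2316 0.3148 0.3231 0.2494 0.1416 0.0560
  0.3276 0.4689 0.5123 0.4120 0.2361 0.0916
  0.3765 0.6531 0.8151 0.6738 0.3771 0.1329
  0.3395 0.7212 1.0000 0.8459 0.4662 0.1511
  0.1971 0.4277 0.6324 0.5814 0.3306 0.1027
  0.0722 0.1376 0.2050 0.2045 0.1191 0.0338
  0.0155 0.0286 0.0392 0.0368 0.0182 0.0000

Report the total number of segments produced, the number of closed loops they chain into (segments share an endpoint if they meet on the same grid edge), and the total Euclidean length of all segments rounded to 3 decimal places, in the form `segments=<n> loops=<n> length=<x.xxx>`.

segments=16 loops=1 length=13.090

cell (1,0): code 0100 → (1.475,1.000)–(2.000,0.427)
cell (1,1): code 1100 → (1.343,2.000)–(1.475,1.000)
cell (1,2): code 1100 → (1.852,3.000)–(1.343,2.000)
cell (1,3): code 1000 → (2.000,3.136)–(1.852,3.000)
cell (2,0): code 0110 → (2.000,0.427)–(3.000,0.042)
cell (2,3): code 1001 → (3.000,3.963)–(2.000,3.136)
cell (3,0): code 0110 → (3.000,0.042)–(4.000,0.127)
cell (3,3): code 1101 → (3.122,4.000)–(3.000,3.963)
cell (3,4): code 1000 → (4.000,4.248)–(3.122,4.000)
cell (4,0): code 0110 → (4.000,0.127)–(5.000,0.828)
cell (4,3): code 1011 → (5.000,3.771)–(4.577,4.000)
cell (4,4): code 0001 → (4.577,4.000)–(4.000,4.248)
cell (5,0): code 0010 → (5.000,0.828)–(5.137,1.000)
cell (5,1): code 0011 → (5.137,1.000)–(5.572,2.000)
cell (5,2): code 0011 → (5.572,2.000)–(5.513,3.000)
cell (5,3): code 0001 → (5.513,3.000)–(5.000,3.771)
total: 16 segments, chained into 1 closed loop(s), length Σ = 13.090161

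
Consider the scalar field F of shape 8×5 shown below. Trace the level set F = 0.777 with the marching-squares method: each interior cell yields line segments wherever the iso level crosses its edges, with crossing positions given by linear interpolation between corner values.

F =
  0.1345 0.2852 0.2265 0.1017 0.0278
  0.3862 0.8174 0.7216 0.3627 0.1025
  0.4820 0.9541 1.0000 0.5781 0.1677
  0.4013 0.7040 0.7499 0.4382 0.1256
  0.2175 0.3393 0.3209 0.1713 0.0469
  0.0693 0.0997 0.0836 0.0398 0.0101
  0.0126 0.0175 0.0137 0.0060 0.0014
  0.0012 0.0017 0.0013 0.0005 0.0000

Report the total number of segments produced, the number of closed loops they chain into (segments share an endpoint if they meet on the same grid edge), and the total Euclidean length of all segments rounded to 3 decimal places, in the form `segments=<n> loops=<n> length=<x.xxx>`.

cell (0,0): code 0100 → (0.924,1.000)–(1.000,0.906)
cell (0,1): code 1000 → (1.000,1.422)–(0.924,1.000)
cell (1,0): code 0110 → (1.000,0.906)–(2.000,0.625)
cell (1,1): code 1101 → (1.199,2.000)–(1.000,1.422)
cell (1,2): code 1000 → (2.000,2.529)–(1.199,2.000)
cell (2,0): code 0010 → (2.000,0.625)–(2.708,1.000)
cell (2,1): code 0011 → (2.708,1.000)–(2.892,2.000)
cell (2,2): code 0001 → (2.892,2.000)–(2.000,2.529)
total: 8 segments, chained into 1 closed loop(s), length Σ = 6.013755

segments=8 loops=1 length=6.014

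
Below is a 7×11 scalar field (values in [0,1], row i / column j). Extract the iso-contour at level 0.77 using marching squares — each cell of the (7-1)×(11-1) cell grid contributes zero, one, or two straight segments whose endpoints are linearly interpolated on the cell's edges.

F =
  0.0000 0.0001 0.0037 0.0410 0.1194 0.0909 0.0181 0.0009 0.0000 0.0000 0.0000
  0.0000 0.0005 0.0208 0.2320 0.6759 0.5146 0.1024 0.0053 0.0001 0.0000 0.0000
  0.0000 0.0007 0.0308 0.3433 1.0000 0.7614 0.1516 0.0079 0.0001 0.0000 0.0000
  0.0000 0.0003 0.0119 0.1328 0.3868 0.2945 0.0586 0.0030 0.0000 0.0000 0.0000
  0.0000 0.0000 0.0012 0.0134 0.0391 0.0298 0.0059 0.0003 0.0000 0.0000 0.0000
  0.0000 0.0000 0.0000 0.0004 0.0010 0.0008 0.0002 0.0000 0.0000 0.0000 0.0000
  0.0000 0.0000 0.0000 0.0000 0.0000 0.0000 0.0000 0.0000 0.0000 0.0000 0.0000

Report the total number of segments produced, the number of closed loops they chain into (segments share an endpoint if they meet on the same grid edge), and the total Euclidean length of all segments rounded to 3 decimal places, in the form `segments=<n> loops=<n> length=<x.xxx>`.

cell (1,3): code 0100 → (1.290,4.000)–(2.000,3.650)
cell (1,4): code 1000 → (2.000,4.964)–(1.290,4.000)
cell (2,3): code 0010 → (2.000,3.650)–(2.375,4.000)
cell (2,4): code 0001 → (2.375,4.000)–(2.000,4.964)
total: 4 segments, chained into 1 closed loop(s), length Σ = 3.535922

segments=4 loops=1 length=3.536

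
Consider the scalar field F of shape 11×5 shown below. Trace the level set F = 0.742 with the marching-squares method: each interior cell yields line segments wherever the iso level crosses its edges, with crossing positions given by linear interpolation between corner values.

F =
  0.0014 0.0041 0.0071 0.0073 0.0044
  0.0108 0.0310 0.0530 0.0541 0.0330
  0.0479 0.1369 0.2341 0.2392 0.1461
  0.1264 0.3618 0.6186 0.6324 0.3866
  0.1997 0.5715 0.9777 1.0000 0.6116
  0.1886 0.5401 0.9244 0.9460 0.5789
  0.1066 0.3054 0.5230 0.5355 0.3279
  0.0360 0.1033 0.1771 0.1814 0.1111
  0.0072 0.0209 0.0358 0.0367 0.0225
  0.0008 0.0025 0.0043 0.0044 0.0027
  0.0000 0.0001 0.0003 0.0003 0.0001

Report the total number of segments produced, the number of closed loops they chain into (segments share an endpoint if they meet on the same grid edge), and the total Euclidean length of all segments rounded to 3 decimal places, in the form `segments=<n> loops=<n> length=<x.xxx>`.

segments=8 loops=1 length=7.258

cell (3,1): code 0100 → (3.344,2.000)–(4.000,1.420)
cell (3,2): code 1100 → (3.298,3.000)–(3.344,2.000)
cell (3,3): code 1000 → (4.000,3.664)–(3.298,3.000)
cell (4,1): code 0110 → (4.000,1.420)–(5.000,1.525)
cell (4,3): code 1001 → (5.000,3.556)–(4.000,3.664)
cell (5,1): code 0010 → (5.000,1.525)–(5.454,2.000)
cell (5,2): code 0011 → (5.454,2.000)–(5.497,3.000)
cell (5,3): code 0001 → (5.497,3.000)–(5.000,3.556)
total: 8 segments, chained into 1 closed loop(s), length Σ = 7.258395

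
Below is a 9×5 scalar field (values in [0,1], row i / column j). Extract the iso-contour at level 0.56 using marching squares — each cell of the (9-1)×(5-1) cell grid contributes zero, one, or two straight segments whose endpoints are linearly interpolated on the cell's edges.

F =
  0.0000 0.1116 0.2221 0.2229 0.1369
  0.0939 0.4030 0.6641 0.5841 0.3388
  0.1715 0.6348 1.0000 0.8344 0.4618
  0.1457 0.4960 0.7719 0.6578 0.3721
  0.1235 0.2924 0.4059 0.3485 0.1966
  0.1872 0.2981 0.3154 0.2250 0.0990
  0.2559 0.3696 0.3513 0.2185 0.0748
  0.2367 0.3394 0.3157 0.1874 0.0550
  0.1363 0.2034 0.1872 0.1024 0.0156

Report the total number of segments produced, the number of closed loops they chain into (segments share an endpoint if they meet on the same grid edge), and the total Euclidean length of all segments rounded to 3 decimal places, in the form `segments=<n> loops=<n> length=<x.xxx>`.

segments=12 loops=1 length=8.664

cell (0,1): code 0100 → (0.764,2.000)–(1.000,1.601)
cell (0,2): code 1100 → (0.933,3.000)–(0.764,2.000)
cell (0,3): code 1000 → (1.000,3.098)–(0.933,3.000)
cell (1,0): code 0100 → (1.677,1.000)–(2.000,0.839)
cell (1,1): code 1110 → (1.000,1.601)–(1.677,1.000)
cell (1,3): code 1001 → (2.000,3.736)–(1.000,3.098)
cell (2,0): code 0010 → (2.000,0.839)–(2.539,1.000)
cell (2,1): code 0111 → (2.539,1.000)–(3.000,1.232)
cell (2,3): code 1001 → (3.000,3.342)–(2.000,3.736)
cell (3,1): code 0010 → (3.000,1.232)–(3.579,2.000)
cell (3,2): code 0011 → (3.579,2.000)–(3.316,3.000)
cell (3,3): code 0001 → (3.316,3.000)–(3.000,3.342)
total: 12 segments, chained into 1 closed loop(s), length Σ = 8.664158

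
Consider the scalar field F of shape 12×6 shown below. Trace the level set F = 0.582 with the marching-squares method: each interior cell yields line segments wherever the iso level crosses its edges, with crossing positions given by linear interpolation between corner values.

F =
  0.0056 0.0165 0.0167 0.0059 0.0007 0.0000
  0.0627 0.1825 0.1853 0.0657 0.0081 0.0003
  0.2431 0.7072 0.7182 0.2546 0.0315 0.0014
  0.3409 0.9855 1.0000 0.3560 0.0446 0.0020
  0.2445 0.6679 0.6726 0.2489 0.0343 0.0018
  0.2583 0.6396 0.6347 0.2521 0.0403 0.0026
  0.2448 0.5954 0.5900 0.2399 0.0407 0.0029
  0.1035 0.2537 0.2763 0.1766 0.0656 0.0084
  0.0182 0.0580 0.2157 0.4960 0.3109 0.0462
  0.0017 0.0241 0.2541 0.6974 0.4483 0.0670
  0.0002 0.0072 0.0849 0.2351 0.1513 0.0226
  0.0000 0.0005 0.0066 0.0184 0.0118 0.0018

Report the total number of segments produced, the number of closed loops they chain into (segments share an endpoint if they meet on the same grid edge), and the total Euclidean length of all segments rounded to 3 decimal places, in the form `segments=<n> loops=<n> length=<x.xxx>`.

segments=18 loops=2 length=13.408

cell (1,0): code 0100 → (1.761,1.000)–(2.000,0.730)
cell (1,1): code 1100 → (1.744,2.000)–(1.761,1.000)
cell (1,2): code 1000 → (2.000,2.294)–(1.744,2.000)
cell (2,0): code 0110 → (2.000,0.730)–(3.000,0.374)
cell (2,2): code 1001 → (3.000,2.649)–(2.000,2.294)
cell (3,0): code 0110 → (3.000,0.374)–(4.000,0.797)
cell (3,2): code 1001 → (4.000,2.214)–(3.000,2.649)
cell (4,0): code 0110 → (4.000,0.797)–(5.000,0.849)
cell (4,2): code 1001 → (5.000,2.138)–(4.000,2.214)
cell (5,0): code 0110 → (5.000,0.849)–(6.000,0.962)
cell (5,2): code 1001 → (6.000,2.023)–(5.000,2.138)
cell (6,0): code 0010 → (6.000,0.962)–(6.039,1.000)
cell (6,1): code 0011 → (6.039,1.000)–(6.026,2.000)
cell (6,2): code 0001 → (6.026,2.000)–(6.000,2.023)
cell (8,2): code 0100 → (8.427,3.000)–(9.000,2.740)
cell (8,3): code 1000 → (9.000,3.463)–(8.427,3.000)
cell (9,2): code 0010 → (9.000,2.740)–(9.250,3.000)
cell (9,3): code 0001 → (9.250,3.000)–(9.000,3.463)
total: 18 segments, chained into 2 closed loop(s), length Σ = 13.408260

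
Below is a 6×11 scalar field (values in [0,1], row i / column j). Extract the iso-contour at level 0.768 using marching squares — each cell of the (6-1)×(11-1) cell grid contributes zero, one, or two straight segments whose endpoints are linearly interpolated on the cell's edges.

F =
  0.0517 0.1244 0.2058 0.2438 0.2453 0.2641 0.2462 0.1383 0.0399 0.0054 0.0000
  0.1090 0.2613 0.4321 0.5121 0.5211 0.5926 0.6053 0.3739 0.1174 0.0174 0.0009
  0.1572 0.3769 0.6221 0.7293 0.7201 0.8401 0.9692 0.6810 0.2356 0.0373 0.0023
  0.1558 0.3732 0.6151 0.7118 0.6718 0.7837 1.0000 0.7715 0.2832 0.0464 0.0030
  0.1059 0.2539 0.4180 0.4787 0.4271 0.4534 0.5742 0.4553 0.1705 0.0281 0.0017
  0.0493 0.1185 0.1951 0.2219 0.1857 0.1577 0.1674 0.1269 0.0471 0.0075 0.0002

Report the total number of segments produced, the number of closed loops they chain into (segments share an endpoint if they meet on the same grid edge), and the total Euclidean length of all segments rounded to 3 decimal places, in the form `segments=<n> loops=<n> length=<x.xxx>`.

cell (1,4): code 0100 → (1.709,5.000)–(2.000,4.399)
cell (1,5): code 1100 → (1.447,6.000)–(1.709,5.000)
cell (1,6): code 1000 → (2.000,6.698)–(1.447,6.000)
cell (2,4): code 0110 → (2.000,4.399)–(3.000,4.860)
cell (2,6): code 1101 → (2.961,7.000)–(2.000,6.698)
cell (2,7): code 1000 → (3.000,7.007)–(2.961,7.000)
cell (3,4): code 0010 → (3.000,4.860)–(3.048,5.000)
cell (3,5): code 0011 → (3.048,5.000)–(3.545,6.000)
cell (3,6): code 0011 → (3.545,6.000)–(3.011,7.000)
cell (3,7): code 0001 → (3.011,7.000)–(3.000,7.007)
total: 10 segments, chained into 1 closed loop(s), length Σ = 7.151528

segments=10 loops=1 length=7.152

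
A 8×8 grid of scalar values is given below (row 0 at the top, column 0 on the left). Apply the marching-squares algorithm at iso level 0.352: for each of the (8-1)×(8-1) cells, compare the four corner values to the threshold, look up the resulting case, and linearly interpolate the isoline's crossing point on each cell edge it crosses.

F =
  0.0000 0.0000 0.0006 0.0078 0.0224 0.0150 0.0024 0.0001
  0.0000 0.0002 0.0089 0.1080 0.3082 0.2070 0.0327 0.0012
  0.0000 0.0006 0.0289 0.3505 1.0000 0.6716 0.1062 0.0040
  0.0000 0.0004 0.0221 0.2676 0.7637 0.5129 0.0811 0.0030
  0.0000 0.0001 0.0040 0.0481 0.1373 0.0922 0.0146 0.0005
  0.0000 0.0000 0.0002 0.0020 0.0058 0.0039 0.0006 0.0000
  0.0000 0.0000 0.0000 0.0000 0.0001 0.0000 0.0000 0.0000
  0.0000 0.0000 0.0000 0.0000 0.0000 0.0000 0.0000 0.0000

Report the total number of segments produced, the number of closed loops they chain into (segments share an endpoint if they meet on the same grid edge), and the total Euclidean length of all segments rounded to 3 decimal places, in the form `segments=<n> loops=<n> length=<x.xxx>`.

segments=8 loops=1 length=7.951

cell (1,3): code 0100 → (1.063,4.000)–(2.000,3.002)
cell (1,4): code 1100 → (1.312,5.000)–(1.063,4.000)
cell (1,5): code 1000 → (2.000,5.565)–(1.312,5.000)
cell (2,3): code 0110 → (2.000,3.002)–(3.000,3.170)
cell (2,5): code 1001 → (3.000,5.373)–(2.000,5.565)
cell (3,3): code 0010 → (3.000,3.170)–(3.657,4.000)
cell (3,4): code 0011 → (3.657,4.000)–(3.382,5.000)
cell (3,5): code 0001 → (3.382,5.000)–(3.000,5.373)
total: 8 segments, chained into 1 closed loop(s), length Σ = 7.951351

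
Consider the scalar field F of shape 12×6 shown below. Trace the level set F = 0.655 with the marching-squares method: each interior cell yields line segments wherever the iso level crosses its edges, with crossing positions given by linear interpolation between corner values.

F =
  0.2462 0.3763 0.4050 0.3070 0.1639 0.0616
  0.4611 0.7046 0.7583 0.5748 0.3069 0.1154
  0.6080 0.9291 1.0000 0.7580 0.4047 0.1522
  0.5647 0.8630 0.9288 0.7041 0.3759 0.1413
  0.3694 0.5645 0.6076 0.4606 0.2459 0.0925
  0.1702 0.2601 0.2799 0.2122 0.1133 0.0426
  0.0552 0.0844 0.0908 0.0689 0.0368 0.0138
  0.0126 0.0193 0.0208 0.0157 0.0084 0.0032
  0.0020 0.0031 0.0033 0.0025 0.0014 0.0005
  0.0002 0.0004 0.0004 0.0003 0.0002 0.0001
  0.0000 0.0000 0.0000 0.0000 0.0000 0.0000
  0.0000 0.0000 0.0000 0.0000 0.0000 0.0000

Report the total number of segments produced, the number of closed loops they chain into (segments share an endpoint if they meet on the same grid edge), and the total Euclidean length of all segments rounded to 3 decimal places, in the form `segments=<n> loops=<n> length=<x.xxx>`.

segments=12 loops=1 length=9.807

cell (0,0): code 0100 → (0.849,1.000)–(1.000,0.796)
cell (0,1): code 1100 → (0.708,2.000)–(0.849,1.000)
cell (0,2): code 1000 → (1.000,2.563)–(0.708,2.000)
cell (1,0): code 0110 → (1.000,0.796)–(2.000,0.146)
cell (1,2): code 1101 → (1.438,3.000)–(1.000,2.563)
cell (1,3): code 1000 → (2.000,3.292)–(1.438,3.000)
cell (2,0): code 0110 → (2.000,0.146)–(3.000,0.303)
cell (2,3): code 1001 → (3.000,3.150)–(2.000,3.292)
cell (3,0): code 0010 → (3.000,0.303)–(3.697,1.000)
cell (3,1): code 0011 → (3.697,1.000)–(3.852,2.000)
cell (3,2): code 0011 → (3.852,2.000)–(3.202,3.000)
cell (3,3): code 0001 → (3.202,3.000)–(3.000,3.150)
total: 12 segments, chained into 1 closed loop(s), length Σ = 9.806634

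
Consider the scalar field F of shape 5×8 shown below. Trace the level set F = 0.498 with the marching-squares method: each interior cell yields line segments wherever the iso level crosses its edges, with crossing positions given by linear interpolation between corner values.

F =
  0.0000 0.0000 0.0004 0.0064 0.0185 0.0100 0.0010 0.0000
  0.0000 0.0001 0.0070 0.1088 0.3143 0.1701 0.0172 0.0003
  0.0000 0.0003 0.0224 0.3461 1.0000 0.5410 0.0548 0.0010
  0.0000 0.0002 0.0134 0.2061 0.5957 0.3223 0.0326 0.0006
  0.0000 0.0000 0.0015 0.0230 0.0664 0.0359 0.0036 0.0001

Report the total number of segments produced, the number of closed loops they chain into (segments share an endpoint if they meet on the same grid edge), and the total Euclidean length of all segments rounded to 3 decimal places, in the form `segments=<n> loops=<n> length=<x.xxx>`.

segments=8 loops=1 length=5.465

cell (1,3): code 0100 → (1.268,4.000)–(2.000,3.232)
cell (1,4): code 1100 → (1.884,5.000)–(1.268,4.000)
cell (1,5): code 1000 → (2.000,5.088)–(1.884,5.000)
cell (2,3): code 0110 → (2.000,3.232)–(3.000,3.749)
cell (2,4): code 1011 → (3.000,4.357)–(2.197,5.000)
cell (2,5): code 0001 → (2.197,5.000)–(2.000,5.088)
cell (3,3): code 0010 → (3.000,3.749)–(3.185,4.000)
cell (3,4): code 0001 → (3.185,4.000)–(3.000,4.357)
total: 8 segments, chained into 1 closed loop(s), length Σ = 5.464906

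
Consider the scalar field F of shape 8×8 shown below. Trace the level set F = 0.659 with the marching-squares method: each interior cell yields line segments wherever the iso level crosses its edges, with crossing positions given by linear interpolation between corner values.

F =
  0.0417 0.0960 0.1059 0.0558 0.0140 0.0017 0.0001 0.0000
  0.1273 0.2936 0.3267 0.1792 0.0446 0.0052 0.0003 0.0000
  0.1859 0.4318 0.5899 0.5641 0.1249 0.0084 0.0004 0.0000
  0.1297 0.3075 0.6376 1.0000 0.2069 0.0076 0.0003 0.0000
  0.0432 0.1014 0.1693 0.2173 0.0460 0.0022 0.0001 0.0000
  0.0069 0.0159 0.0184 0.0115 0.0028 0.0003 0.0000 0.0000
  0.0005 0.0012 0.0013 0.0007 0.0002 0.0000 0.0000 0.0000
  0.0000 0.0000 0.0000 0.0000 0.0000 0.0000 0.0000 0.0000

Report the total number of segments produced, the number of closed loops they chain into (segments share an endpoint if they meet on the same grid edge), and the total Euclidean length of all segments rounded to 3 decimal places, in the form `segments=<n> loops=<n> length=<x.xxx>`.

cell (2,2): code 0100 → (2.218,3.000)–(3.000,2.059)
cell (2,3): code 1000 → (3.000,3.430)–(2.218,3.000)
cell (3,2): code 0010 → (3.000,2.059)–(3.436,3.000)
cell (3,3): code 0001 → (3.436,3.000)–(3.000,3.430)
total: 4 segments, chained into 1 closed loop(s), length Σ = 3.765349

segments=4 loops=1 length=3.765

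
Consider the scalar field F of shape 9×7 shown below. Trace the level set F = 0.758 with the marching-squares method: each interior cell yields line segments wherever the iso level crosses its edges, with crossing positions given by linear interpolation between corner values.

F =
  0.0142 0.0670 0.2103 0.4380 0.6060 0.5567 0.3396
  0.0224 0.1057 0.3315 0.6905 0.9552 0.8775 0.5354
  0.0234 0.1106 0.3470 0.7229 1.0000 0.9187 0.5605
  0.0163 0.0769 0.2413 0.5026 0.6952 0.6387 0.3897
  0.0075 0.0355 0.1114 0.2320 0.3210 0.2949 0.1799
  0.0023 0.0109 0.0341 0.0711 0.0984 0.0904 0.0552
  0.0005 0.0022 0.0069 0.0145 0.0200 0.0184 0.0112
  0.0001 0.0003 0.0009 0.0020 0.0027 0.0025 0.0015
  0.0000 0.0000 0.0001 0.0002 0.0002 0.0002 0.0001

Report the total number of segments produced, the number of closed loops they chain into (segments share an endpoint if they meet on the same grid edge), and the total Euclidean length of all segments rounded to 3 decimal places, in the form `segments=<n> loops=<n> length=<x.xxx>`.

cell (0,3): code 0100 → (0.435,4.000)–(1.000,3.255)
cell (0,4): code 1100 → (0.627,5.000)–(0.435,4.000)
cell (0,5): code 1000 → (1.000,5.349)–(0.627,5.000)
cell (1,3): code 0110 → (1.000,3.255)–(2.000,3.127)
cell (1,5): code 1001 → (2.000,5.449)–(1.000,5.349)
cell (2,3): code 0010 → (2.000,3.127)–(2.794,4.000)
cell (2,4): code 0011 → (2.794,4.000)–(2.574,5.000)
cell (2,5): code 0001 → (2.574,5.000)–(2.000,5.449)
total: 8 segments, chained into 1 closed loop(s), length Σ = 7.409612

segments=8 loops=1 length=7.410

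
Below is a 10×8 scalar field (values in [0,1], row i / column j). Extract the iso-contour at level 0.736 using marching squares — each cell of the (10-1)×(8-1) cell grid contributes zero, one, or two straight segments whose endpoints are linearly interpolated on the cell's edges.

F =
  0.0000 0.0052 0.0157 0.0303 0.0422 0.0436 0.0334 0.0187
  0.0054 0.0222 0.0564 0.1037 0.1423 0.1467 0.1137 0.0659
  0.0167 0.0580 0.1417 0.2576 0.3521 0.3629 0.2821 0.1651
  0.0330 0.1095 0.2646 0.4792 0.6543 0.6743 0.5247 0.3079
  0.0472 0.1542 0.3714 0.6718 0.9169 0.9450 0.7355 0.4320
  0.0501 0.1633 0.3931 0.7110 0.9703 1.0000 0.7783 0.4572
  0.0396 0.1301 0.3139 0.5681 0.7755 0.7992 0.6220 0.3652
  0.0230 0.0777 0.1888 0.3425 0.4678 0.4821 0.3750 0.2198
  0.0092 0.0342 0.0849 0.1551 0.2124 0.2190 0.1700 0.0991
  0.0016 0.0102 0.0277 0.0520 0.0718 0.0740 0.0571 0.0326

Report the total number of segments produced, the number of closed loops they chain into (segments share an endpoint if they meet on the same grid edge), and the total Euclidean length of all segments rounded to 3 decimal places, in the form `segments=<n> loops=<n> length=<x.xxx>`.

cell (3,3): code 0100 → (3.311,4.000)–(4.000,3.262)
cell (3,4): code 1100 → (3.228,5.000)–(3.311,4.000)
cell (3,5): code 1000 → (4.000,5.998)–(3.228,5.000)
cell (4,3): code 0110 → (4.000,3.262)–(5.000,3.096)
cell (4,5): code 1101 → (4.012,6.000)–(4.000,5.998)
cell (4,6): code 1000 → (5.000,6.132)–(4.012,6.000)
cell (5,3): code 0110 → (5.000,3.096)–(6.000,3.810)
cell (5,5): code 1011 → (6.000,5.357)–(5.271,6.000)
cell (5,6): code 0001 → (5.271,6.000)–(5.000,6.132)
cell (6,3): code 0010 → (6.000,3.810)–(6.128,4.000)
cell (6,4): code 0011 → (6.128,4.000)–(6.199,5.000)
cell (6,5): code 0001 → (6.199,5.000)–(6.000,5.357)
total: 12 segments, chained into 1 closed loop(s), length Σ = 9.439665

segments=12 loops=1 length=9.440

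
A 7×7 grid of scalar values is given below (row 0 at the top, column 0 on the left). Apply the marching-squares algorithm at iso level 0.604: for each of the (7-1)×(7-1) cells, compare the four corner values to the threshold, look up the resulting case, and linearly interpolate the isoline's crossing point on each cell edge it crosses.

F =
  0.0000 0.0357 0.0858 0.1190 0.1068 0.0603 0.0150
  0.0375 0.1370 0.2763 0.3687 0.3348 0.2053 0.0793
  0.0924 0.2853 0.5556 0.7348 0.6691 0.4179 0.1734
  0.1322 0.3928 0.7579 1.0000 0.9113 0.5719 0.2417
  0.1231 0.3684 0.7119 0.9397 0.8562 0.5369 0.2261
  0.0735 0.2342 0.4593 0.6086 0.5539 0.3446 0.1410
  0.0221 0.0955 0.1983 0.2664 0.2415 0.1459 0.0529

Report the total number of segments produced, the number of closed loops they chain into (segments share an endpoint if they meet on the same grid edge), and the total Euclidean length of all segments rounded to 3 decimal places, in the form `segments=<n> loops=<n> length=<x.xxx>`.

cell (1,2): code 0100 → (1.643,3.000)–(2.000,2.270)
cell (1,3): code 1100 → (1.805,4.000)–(1.643,3.000)
cell (1,4): code 1000 → (2.000,4.259)–(1.805,4.000)
cell (2,1): code 0100 → (2.239,2.000)–(3.000,1.578)
cell (2,2): code 1110 → (2.000,2.270)–(2.239,2.000)
cell (2,4): code 1001 → (3.000,4.905)–(2.000,4.259)
cell (3,1): code 0110 → (3.000,1.578)–(4.000,1.686)
cell (3,4): code 1001 → (4.000,4.790)–(3.000,4.905)
cell (4,1): code 0010 → (4.000,1.686)–(4.427,2.000)
cell (4,2): code 0111 → (4.427,2.000)–(5.000,2.969)
cell (4,3): code 1011 → (5.000,3.084)–(4.834,4.000)
cell (4,4): code 0001 → (4.834,4.000)–(4.000,4.790)
cell (5,2): code 0010 → (5.000,2.969)–(5.013,3.000)
cell (5,3): code 0001 → (5.013,3.000)–(5.000,3.084)
total: 14 segments, chained into 1 closed loop(s), length Σ = 10.438017

segments=14 loops=1 length=10.438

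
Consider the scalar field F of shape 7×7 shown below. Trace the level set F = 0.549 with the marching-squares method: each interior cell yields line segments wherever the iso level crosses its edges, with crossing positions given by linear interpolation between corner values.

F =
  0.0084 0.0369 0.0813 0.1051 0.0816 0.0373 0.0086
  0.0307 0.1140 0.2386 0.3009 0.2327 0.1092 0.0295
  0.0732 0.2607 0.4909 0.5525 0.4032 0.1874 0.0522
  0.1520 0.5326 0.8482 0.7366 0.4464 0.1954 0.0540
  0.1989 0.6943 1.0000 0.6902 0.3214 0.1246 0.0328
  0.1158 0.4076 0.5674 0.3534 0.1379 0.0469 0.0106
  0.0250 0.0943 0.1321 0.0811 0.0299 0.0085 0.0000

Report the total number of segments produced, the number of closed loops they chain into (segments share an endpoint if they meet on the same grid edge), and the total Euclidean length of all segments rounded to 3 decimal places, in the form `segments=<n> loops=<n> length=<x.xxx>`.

cell (1,2): code 0100 → (1.986,3.000)–(2.000,2.943)
cell (1,3): code 1000 → (2.000,3.023)–(1.986,3.000)
cell (2,1): code 0100 → (2.163,2.000)–(3.000,1.052)
cell (2,2): code 1110 → (2.000,2.943)–(2.163,2.000)
cell (2,3): code 1001 → (3.000,3.646)–(2.000,3.023)
cell (3,0): code 0100 → (3.101,1.000)–(4.000,0.707)
cell (3,1): code 1110 → (3.000,1.052)–(3.101,1.000)
cell (3,3): code 1001 → (4.000,3.383)–(3.000,3.646)
cell (4,0): code 0010 → (4.000,0.707)–(4.507,1.000)
cell (4,1): code 0111 → (4.507,1.000)–(5.000,1.885)
cell (4,2): code 1011 → (5.000,2.086)–(4.419,3.000)
cell (4,3): code 0001 → (4.419,3.000)–(4.000,3.383)
cell (5,1): code 0010 → (5.000,1.885)–(5.042,2.000)
cell (5,2): code 0001 → (5.042,2.000)–(5.000,2.086)
total: 14 segments, chained into 1 closed loop(s), length Σ = 9.047020

segments=14 loops=1 length=9.047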